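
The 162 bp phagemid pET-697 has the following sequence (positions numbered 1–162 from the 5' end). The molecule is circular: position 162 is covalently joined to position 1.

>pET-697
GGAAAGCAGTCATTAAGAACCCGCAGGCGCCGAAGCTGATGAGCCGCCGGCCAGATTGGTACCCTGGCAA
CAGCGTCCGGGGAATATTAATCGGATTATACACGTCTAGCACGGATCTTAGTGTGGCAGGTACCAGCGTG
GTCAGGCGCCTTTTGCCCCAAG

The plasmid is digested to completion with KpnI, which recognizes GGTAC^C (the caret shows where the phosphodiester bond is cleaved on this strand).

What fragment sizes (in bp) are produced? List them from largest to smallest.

KpnI sites (GGTACC) start at positions 58, 129.
KpnI cuts after base 5 of each site (before the last base), so after positions 62, 133.
Circular molecule, 2 cuts → 2 fragments:
  63–133 → 71 bp
  134–162 then 1–62 → 29 + 62 = 91 bp
Sorted largest to smallest: 91, 71 bp.

91, 71 bp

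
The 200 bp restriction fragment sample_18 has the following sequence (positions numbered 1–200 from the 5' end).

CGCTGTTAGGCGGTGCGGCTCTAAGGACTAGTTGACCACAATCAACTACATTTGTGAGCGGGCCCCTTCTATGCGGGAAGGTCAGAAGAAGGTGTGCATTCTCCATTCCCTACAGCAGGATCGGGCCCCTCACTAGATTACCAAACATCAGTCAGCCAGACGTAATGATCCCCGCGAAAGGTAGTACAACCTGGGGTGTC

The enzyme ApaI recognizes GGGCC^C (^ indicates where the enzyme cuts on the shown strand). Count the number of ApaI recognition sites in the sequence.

2

GGGCCC occurs starting at positions 60, 123.
ApaI cuts at 2 sites.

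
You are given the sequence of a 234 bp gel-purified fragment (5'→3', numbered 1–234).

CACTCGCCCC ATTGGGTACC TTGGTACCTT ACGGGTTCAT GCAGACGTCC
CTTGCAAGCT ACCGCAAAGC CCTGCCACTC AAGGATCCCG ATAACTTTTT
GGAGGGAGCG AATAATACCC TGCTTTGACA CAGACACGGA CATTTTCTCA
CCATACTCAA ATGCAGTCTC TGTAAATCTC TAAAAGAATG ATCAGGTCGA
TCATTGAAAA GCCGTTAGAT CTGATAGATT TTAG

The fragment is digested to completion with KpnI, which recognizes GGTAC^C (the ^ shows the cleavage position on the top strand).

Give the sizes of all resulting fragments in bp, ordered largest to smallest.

KpnI sites (GGTACC) start at positions 15, 23.
KpnI cuts after base 5 of each site (before the last base), so after positions 19, 27.
Linear molecule, 2 cuts → 3 fragments:
  1–19 → 19 bp
  20–27 → 8 bp
  28–234 → 207 bp
Sorted largest to smallest: 207, 19, 8 bp.

207, 19, 8 bp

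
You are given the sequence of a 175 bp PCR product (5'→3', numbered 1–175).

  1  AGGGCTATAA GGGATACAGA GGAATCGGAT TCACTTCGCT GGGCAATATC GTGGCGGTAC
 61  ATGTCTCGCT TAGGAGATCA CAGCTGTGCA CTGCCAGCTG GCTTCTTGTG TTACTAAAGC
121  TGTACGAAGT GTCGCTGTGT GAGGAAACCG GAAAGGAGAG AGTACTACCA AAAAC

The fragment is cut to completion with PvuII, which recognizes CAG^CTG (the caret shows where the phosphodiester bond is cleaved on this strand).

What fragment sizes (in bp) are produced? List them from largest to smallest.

83, 78, 14 bp

PvuII sites (CAGCTG) start at positions 81, 95.
PvuII cuts after base 3 of each site, so after positions 83, 97.
Linear molecule, 2 cuts → 3 fragments:
  1–83 → 83 bp
  84–97 → 14 bp
  98–175 → 78 bp
Sorted largest to smallest: 83, 78, 14 bp.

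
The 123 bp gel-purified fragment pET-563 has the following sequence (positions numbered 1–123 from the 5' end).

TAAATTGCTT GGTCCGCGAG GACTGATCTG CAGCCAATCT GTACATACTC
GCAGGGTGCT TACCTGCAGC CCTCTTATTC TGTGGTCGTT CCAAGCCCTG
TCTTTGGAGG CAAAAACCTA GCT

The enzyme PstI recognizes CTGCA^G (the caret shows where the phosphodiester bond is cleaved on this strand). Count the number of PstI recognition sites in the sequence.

CTGCAG occurs starting at positions 28, 64.
PstI cuts at 2 sites.

2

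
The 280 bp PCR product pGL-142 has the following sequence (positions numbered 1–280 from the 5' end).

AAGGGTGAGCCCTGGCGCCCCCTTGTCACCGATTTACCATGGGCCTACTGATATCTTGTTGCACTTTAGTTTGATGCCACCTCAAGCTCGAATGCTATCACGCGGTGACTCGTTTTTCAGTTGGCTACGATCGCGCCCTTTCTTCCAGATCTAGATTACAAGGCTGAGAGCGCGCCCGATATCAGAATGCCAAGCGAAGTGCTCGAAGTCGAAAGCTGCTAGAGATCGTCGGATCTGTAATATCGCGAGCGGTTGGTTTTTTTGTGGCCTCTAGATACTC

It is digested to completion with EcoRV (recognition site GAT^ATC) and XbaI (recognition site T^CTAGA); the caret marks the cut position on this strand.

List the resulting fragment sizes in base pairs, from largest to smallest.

EcoRV sites (GATATC) start at positions 50, 178.
EcoRV cuts after base 3 of each site, so after positions 52, 180.
XbaI sites (TCTAGA) start at positions 150, 270.
XbaI cuts after the first base of each site, so after positions 150, 270.
Combined cut positions: 52, 150, 180, 270.
Linear molecule, 4 cuts → 5 fragments:
  1–52 → 52 bp
  53–150 → 98 bp
  151–180 → 30 bp
  181–270 → 90 bp
  271–280 → 10 bp
Sorted largest to smallest: 98, 90, 52, 30, 10 bp.

98, 90, 52, 30, 10 bp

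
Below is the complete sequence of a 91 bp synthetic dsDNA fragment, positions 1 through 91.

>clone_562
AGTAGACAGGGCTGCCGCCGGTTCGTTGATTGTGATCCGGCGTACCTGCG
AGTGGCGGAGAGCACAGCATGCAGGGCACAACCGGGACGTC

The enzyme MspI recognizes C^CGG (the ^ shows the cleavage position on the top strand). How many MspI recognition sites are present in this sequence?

CCGG occurs starting at positions 18, 37, 82.
MspI cuts at 3 sites.

3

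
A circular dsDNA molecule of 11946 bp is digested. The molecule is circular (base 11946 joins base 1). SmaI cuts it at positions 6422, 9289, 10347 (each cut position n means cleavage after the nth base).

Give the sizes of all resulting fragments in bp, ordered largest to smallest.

Circular molecule, 3 cuts → 3 fragments:
  9289 − 6422 = 2867 bp
  10347 − 9289 = 1058 bp
  wrap: 11946 − 10347 + 6422 = 8021 bp
Sorted largest to smallest: 8021, 2867, 1058 bp.

8021, 2867, 1058 bp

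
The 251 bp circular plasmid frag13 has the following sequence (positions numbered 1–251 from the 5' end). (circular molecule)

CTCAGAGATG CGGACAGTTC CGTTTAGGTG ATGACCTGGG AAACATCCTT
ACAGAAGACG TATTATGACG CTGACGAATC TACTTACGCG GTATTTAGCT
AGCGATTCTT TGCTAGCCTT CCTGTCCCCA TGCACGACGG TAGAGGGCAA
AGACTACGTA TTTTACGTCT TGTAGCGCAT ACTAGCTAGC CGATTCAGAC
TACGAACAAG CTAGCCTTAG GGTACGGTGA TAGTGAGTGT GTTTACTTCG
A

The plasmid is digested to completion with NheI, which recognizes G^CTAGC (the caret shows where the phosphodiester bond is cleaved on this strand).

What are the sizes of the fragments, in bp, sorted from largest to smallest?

139, 73, 25, 14 bp

NheI sites (GCTAGC) start at positions 98, 112, 185, 210.
NheI cuts after the first base of each site, so after positions 98, 112, 185, 210.
Circular molecule, 4 cuts → 4 fragments:
  99–112 → 14 bp
  113–185 → 73 bp
  186–210 → 25 bp
  211–251 then 1–98 → 41 + 98 = 139 bp
Sorted largest to smallest: 139, 73, 25, 14 bp.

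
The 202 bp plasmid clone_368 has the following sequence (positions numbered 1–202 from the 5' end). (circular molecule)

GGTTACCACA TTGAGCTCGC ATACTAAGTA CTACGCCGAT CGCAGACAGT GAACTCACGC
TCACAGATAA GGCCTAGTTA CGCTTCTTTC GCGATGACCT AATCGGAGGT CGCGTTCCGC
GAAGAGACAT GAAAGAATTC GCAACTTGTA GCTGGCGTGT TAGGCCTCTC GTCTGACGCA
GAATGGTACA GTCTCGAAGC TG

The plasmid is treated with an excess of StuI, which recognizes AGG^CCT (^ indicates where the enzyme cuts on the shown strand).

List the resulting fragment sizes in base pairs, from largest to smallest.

110, 92 bp

StuI sites (AGGCCT) start at positions 70, 162.
StuI cuts after base 3 of each site, so after positions 72, 164.
Circular molecule, 2 cuts → 2 fragments:
  73–164 → 92 bp
  165–202 then 1–72 → 38 + 72 = 110 bp
Sorted largest to smallest: 110, 92 bp.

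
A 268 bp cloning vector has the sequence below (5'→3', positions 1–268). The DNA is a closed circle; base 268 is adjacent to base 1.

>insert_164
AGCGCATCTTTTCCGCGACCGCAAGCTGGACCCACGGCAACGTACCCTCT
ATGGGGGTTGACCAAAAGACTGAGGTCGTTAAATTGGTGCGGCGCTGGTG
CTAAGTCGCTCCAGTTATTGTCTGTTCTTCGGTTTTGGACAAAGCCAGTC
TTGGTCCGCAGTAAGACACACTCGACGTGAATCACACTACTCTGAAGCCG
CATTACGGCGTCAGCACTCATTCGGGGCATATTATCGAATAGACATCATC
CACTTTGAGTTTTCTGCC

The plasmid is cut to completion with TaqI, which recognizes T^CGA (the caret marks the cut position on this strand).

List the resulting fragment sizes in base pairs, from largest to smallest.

205, 63 bp

TaqI sites (TCGA) start at positions 172, 235.
TaqI cuts after the first base of each site, so after positions 172, 235.
Circular molecule, 2 cuts → 2 fragments:
  173–235 → 63 bp
  236–268 then 1–172 → 33 + 172 = 205 bp
Sorted largest to smallest: 205, 63 bp.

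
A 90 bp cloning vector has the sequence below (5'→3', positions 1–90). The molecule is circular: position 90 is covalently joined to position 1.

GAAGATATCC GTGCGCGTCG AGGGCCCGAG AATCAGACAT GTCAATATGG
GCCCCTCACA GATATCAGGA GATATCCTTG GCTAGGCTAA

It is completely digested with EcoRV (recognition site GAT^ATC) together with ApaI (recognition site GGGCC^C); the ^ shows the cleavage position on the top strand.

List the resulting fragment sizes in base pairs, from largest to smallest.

27, 23, 20, 10, 10 bp

EcoRV sites (GATATC) start at positions 4, 61, 71.
EcoRV cuts after base 3 of each site, so after positions 6, 63, 73.
ApaI sites (GGGCCC) start at positions 22, 49.
ApaI cuts after base 5 of each site (before the last base), so after positions 26, 53.
Combined cut positions: 6, 26, 53, 63, 73.
Circular molecule, 5 cuts → 5 fragments:
  7–26 → 20 bp
  27–53 → 27 bp
  54–63 → 10 bp
  64–73 → 10 bp
  74–90 then 1–6 → 17 + 6 = 23 bp
Sorted largest to smallest: 27, 23, 20, 10, 10 bp.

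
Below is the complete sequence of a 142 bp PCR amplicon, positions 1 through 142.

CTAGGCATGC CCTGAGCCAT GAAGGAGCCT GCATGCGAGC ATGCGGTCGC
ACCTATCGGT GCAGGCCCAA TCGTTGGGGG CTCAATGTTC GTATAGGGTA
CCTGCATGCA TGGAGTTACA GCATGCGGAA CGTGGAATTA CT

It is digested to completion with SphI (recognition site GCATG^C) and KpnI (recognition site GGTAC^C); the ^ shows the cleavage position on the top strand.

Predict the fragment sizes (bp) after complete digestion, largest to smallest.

SphI sites (GCATGC) start at positions 5, 31, 39, 104, 121.
SphI cuts after base 5 of each site (before the last base), so after positions 9, 35, 43, 108, 125.
The KpnI site (GGTACC) starts at position 97.
KpnI cuts after base 5 of each site (before the last base), so after position 101.
Combined cut positions: 9, 35, 43, 101, 108, 125.
Linear molecule, 6 cuts → 7 fragments:
  1–9 → 9 bp
  10–35 → 26 bp
  36–43 → 8 bp
  44–101 → 58 bp
  102–108 → 7 bp
  109–125 → 17 bp
  126–142 → 17 bp
Sorted largest to smallest: 58, 26, 17, 17, 9, 8, 7 bp.

58, 26, 17, 17, 9, 8, 7 bp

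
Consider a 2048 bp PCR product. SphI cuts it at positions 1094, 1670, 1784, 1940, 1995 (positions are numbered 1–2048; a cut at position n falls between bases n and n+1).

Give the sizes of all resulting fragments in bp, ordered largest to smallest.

Linear molecule, 5 cuts → 6 fragments:
  1094 − 0 = 1094 bp
  1670 − 1094 = 576 bp
  1784 − 1670 = 114 bp
  1940 − 1784 = 156 bp
  1995 − 1940 = 55 bp
  2048 − 1995 = 53 bp
Sorted largest to smallest: 1094, 576, 156, 114, 55, 53 bp.

1094, 576, 156, 114, 55, 53 bp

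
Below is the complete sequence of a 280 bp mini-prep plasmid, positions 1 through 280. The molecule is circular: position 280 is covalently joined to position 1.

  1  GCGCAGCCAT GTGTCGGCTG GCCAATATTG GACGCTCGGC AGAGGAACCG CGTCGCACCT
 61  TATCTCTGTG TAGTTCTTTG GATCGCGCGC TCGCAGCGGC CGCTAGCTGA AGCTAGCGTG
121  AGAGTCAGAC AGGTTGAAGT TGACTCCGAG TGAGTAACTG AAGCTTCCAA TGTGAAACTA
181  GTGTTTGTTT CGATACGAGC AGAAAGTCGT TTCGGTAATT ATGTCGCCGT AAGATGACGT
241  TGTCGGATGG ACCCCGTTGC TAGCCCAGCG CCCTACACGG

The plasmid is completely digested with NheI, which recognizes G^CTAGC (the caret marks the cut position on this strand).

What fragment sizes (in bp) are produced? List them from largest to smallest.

147, 123, 10 bp

NheI sites (GCTAGC) start at positions 102, 112, 259.
NheI cuts after the first base of each site, so after positions 102, 112, 259.
Circular molecule, 3 cuts → 3 fragments:
  103–112 → 10 bp
  113–259 → 147 bp
  260–280 then 1–102 → 21 + 102 = 123 bp
Sorted largest to smallest: 147, 123, 10 bp.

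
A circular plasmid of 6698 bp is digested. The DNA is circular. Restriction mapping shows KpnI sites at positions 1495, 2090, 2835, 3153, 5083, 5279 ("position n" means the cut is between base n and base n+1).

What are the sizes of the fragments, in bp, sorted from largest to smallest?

Circular molecule, 6 cuts → 6 fragments:
  2090 − 1495 = 595 bp
  2835 − 2090 = 745 bp
  3153 − 2835 = 318 bp
  5083 − 3153 = 1930 bp
  5279 − 5083 = 196 bp
  wrap: 6698 − 5279 + 1495 = 2914 bp
Sorted largest to smallest: 2914, 1930, 745, 595, 318, 196 bp.

2914, 1930, 745, 595, 318, 196 bp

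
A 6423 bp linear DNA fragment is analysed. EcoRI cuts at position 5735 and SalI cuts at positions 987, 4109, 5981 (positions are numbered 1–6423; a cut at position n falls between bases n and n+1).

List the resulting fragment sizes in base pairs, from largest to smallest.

Combined cut positions (sorted): 987, 4109, 5735, 5981.
Linear molecule, 4 cuts → 5 fragments:
  987 − 0 = 987 bp
  4109 − 987 = 3122 bp
  5735 − 4109 = 1626 bp
  5981 − 5735 = 246 bp
  6423 − 5981 = 442 bp
Sorted largest to smallest: 3122, 1626, 987, 442, 246 bp.

3122, 1626, 987, 442, 246 bp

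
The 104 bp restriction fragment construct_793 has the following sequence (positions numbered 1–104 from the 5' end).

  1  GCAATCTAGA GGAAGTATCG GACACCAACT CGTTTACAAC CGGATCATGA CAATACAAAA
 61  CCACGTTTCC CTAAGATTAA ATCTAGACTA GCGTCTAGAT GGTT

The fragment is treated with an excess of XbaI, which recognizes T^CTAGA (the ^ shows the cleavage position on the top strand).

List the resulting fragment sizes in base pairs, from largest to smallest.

77, 12, 10, 5 bp

XbaI sites (TCTAGA) start at positions 5, 82, 94.
XbaI cuts after the first base of each site, so after positions 5, 82, 94.
Linear molecule, 3 cuts → 4 fragments:
  1–5 → 5 bp
  6–82 → 77 bp
  83–94 → 12 bp
  95–104 → 10 bp
Sorted largest to smallest: 77, 12, 10, 5 bp.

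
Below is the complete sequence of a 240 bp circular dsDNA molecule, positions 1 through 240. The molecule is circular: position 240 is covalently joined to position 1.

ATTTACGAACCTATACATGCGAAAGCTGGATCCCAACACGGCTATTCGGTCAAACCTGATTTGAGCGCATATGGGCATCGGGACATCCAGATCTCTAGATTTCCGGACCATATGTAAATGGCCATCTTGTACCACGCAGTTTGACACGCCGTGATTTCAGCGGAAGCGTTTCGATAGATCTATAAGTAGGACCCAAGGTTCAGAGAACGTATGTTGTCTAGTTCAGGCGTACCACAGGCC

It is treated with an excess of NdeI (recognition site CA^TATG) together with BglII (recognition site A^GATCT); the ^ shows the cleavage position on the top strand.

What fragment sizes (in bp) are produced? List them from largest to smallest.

NdeI sites (CATATG) start at positions 68, 109.
NdeI cuts after base 2 of each site, so after positions 69, 110.
BglII sites (AGATCT) start at positions 89, 176.
BglII cuts after the first base of each site, so after positions 89, 176.
Combined cut positions: 69, 89, 110, 176.
Circular molecule, 4 cuts → 4 fragments:
  70–89 → 20 bp
  90–110 → 21 bp
  111–176 → 66 bp
  177–240 then 1–69 → 64 + 69 = 133 bp
Sorted largest to smallest: 133, 66, 21, 20 bp.

133, 66, 21, 20 bp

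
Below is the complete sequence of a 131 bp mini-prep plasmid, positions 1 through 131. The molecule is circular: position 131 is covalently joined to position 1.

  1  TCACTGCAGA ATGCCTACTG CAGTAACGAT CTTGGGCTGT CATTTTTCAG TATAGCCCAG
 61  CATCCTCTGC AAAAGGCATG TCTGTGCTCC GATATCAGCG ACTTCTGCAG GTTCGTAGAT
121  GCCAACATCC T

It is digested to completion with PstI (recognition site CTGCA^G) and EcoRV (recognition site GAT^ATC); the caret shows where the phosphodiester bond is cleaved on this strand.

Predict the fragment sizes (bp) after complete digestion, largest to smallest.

71, 30, 16, 14 bp

PstI sites (CTGCAG) start at positions 4, 18, 105.
PstI cuts after base 5 of each site (before the last base), so after positions 8, 22, 109.
The EcoRV site (GATATC) starts at position 91.
EcoRV cuts after base 3 of each site, so after position 93.
Combined cut positions: 8, 22, 93, 109.
Circular molecule, 4 cuts → 4 fragments:
  9–22 → 14 bp
  23–93 → 71 bp
  94–109 → 16 bp
  110–131 then 1–8 → 22 + 8 = 30 bp
Sorted largest to smallest: 71, 30, 16, 14 bp.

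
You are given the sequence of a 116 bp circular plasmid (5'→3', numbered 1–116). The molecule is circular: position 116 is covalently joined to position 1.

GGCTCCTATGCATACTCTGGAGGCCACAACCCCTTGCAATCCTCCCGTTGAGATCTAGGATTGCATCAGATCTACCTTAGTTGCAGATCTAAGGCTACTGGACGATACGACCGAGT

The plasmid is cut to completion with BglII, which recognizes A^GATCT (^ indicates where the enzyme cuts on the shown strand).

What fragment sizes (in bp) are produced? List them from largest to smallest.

BglII sites (AGATCT) start at positions 51, 68, 85.
BglII cuts after the first base of each site, so after positions 51, 68, 85.
Circular molecule, 3 cuts → 3 fragments:
  52–68 → 17 bp
  69–85 → 17 bp
  86–116 then 1–51 → 31 + 51 = 82 bp
Sorted largest to smallest: 82, 17, 17 bp.

82, 17, 17 bp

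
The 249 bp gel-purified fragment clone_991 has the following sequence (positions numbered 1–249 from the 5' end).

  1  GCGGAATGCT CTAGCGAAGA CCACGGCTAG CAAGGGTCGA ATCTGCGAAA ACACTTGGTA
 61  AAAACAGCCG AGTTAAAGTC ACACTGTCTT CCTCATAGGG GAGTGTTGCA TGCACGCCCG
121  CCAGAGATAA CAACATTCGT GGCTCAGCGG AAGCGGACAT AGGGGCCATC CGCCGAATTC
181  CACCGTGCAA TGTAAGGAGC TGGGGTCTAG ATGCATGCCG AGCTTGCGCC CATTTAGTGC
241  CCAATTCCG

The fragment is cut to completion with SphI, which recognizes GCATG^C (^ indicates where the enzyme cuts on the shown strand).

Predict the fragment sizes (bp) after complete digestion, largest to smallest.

112, 105, 32 bp

SphI sites (GCATGC) start at positions 108, 213.
SphI cuts after base 5 of each site (before the last base), so after positions 112, 217.
Linear molecule, 2 cuts → 3 fragments:
  1–112 → 112 bp
  113–217 → 105 bp
  218–249 → 32 bp
Sorted largest to smallest: 112, 105, 32 bp.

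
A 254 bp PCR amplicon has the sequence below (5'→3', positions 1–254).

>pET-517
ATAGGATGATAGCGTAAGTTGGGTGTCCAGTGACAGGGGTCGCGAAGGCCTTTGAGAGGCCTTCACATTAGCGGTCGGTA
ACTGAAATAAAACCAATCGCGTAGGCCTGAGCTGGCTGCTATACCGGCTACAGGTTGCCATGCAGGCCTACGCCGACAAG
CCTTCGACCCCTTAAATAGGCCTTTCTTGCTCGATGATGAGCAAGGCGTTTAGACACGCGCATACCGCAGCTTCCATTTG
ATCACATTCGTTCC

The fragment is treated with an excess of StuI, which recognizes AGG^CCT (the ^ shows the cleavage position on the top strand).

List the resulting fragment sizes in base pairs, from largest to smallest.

StuI sites (AGGCCT) start at positions 46, 57, 103, 144, 178.
StuI cuts after base 3 of each site, so after positions 48, 59, 105, 146, 180.
Linear molecule, 5 cuts → 6 fragments:
  1–48 → 48 bp
  49–59 → 11 bp
  60–105 → 46 bp
  106–146 → 41 bp
  147–180 → 34 bp
  181–254 → 74 bp
Sorted largest to smallest: 74, 48, 46, 41, 34, 11 bp.

74, 48, 46, 41, 34, 11 bp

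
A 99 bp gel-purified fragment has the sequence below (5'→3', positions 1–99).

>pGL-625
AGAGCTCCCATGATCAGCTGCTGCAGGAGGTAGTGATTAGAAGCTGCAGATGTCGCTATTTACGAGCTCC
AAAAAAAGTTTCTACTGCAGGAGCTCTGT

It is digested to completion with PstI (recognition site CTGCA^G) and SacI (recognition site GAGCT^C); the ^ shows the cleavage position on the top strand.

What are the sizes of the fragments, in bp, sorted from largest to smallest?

PstI sites (CTGCAG) start at positions 21, 44, 85.
PstI cuts after base 5 of each site (before the last base), so after positions 25, 48, 89.
SacI sites (GAGCTC) start at positions 2, 64, 91.
SacI cuts after base 5 of each site (before the last base), so after positions 6, 68, 95.
Combined cut positions: 6, 25, 48, 68, 89, 95.
Linear molecule, 6 cuts → 7 fragments:
  1–6 → 6 bp
  7–25 → 19 bp
  26–48 → 23 bp
  49–68 → 20 bp
  69–89 → 21 bp
  90–95 → 6 bp
  96–99 → 4 bp
Sorted largest to smallest: 23, 21, 20, 19, 6, 6, 4 bp.

23, 21, 20, 19, 6, 6, 4 bp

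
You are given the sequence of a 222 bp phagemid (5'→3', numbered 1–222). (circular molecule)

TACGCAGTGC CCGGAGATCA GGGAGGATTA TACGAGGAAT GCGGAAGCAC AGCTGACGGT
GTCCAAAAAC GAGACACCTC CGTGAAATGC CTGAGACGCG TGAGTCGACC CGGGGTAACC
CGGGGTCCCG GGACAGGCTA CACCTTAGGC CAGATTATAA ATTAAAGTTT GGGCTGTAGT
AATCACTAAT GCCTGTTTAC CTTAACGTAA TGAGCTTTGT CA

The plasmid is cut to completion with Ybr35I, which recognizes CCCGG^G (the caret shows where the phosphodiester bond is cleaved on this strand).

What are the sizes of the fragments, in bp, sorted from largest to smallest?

204, 10, 8 bp

Ybr35I sites (CCCGGG) start at positions 109, 119, 127.
Ybr35I cuts after base 5 of each site (before the last base), so after positions 113, 123, 131.
Circular molecule, 3 cuts → 3 fragments:
  114–123 → 10 bp
  124–131 → 8 bp
  132–222 then 1–113 → 91 + 113 = 204 bp
Sorted largest to smallest: 204, 10, 8 bp.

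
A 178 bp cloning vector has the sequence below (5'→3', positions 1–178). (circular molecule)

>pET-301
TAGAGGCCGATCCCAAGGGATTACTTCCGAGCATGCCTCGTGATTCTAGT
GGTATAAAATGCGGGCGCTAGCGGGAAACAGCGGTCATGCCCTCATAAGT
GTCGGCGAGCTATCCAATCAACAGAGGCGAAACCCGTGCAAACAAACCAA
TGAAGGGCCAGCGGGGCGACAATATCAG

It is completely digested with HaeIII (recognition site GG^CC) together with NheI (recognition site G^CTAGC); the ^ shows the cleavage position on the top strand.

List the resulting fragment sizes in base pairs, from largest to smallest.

HaeIII sites (GGCC) start at positions 5, 156.
HaeIII cuts after base 2 of each site, so after positions 6, 157.
The NheI site (GCTAGC) starts at position 67.
NheI cuts after the first base of each site, so after position 67.
Combined cut positions: 6, 67, 157.
Circular molecule, 3 cuts → 3 fragments:
  7–67 → 61 bp
  68–157 → 90 bp
  158–178 then 1–6 → 21 + 6 = 27 bp
Sorted largest to smallest: 90, 61, 27 bp.

90, 61, 27 bp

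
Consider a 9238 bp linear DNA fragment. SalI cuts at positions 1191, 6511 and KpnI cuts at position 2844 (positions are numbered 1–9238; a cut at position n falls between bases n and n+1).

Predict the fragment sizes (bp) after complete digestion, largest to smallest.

Combined cut positions (sorted): 1191, 2844, 6511.
Linear molecule, 3 cuts → 4 fragments:
  1191 − 0 = 1191 bp
  2844 − 1191 = 1653 bp
  6511 − 2844 = 3667 bp
  9238 − 6511 = 2727 bp
Sorted largest to smallest: 3667, 2727, 1653, 1191 bp.

3667, 2727, 1653, 1191 bp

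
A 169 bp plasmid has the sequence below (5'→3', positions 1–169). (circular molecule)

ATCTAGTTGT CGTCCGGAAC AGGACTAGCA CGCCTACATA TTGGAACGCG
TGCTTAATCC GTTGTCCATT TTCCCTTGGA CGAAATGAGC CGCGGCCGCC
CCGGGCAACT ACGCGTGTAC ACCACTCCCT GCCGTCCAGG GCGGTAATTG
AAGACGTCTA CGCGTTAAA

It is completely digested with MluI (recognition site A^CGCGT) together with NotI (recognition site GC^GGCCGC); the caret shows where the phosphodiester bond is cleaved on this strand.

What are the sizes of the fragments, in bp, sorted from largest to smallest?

MluI sites (ACGCGT) start at positions 46, 111, 160.
MluI cuts after the first base of each site, so after positions 46, 111, 160.
The NotI site (GCGGCCGC) starts at position 92.
NotI cuts after base 2 of each site, so after position 93.
Combined cut positions: 46, 93, 111, 160.
Circular molecule, 4 cuts → 4 fragments:
  47–93 → 47 bp
  94–111 → 18 bp
  112–160 → 49 bp
  161–169 then 1–46 → 9 + 46 = 55 bp
Sorted largest to smallest: 55, 49, 47, 18 bp.

55, 49, 47, 18 bp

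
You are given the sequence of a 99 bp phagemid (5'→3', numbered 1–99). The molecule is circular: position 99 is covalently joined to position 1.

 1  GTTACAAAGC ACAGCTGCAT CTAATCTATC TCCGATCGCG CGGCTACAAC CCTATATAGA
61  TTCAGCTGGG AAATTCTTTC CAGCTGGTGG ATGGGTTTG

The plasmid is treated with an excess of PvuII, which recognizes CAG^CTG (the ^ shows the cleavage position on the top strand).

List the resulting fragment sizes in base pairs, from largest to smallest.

51, 30, 18 bp

PvuII sites (CAGCTG) start at positions 12, 63, 81.
PvuII cuts after base 3 of each site, so after positions 14, 65, 83.
Circular molecule, 3 cuts → 3 fragments:
  15–65 → 51 bp
  66–83 → 18 bp
  84–99 then 1–14 → 16 + 14 = 30 bp
Sorted largest to smallest: 51, 30, 18 bp.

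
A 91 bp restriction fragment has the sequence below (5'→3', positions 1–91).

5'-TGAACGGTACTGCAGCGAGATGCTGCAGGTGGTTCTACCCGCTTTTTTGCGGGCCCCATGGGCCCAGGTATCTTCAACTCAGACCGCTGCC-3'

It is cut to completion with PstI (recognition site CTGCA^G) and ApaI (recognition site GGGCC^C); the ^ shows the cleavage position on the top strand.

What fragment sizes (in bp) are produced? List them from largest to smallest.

28, 27, 14, 13, 9 bp

PstI sites (CTGCAG) start at positions 10, 23.
PstI cuts after base 5 of each site (before the last base), so after positions 14, 27.
ApaI sites (GGGCCC) start at positions 51, 60.
ApaI cuts after base 5 of each site (before the last base), so after positions 55, 64.
Combined cut positions: 14, 27, 55, 64.
Linear molecule, 4 cuts → 5 fragments:
  1–14 → 14 bp
  15–27 → 13 bp
  28–55 → 28 bp
  56–64 → 9 bp
  65–91 → 27 bp
Sorted largest to smallest: 28, 27, 14, 13, 9 bp.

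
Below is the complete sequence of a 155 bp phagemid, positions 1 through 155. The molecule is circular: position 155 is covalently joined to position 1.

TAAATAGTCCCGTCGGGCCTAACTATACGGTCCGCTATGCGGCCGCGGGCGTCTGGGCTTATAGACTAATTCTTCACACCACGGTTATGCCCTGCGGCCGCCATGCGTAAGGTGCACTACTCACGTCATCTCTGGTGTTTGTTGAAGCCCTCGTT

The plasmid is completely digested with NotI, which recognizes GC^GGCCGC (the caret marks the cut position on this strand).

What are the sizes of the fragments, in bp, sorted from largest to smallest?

NotI sites (GCGGCCGC) start at positions 39, 94.
NotI cuts after base 2 of each site, so after positions 40, 95.
Circular molecule, 2 cuts → 2 fragments:
  41–95 → 55 bp
  96–155 then 1–40 → 60 + 40 = 100 bp
Sorted largest to smallest: 100, 55 bp.

100, 55 bp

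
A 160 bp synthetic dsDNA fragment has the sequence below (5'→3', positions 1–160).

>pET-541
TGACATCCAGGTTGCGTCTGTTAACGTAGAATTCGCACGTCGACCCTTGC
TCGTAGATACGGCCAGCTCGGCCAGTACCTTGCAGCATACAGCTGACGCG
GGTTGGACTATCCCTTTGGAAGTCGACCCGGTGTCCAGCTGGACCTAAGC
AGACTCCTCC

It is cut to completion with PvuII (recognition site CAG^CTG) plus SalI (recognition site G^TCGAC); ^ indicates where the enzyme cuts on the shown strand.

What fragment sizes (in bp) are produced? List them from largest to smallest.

PvuII sites (CAGCTG) start at positions 90, 136.
PvuII cuts after base 3 of each site, so after positions 92, 138.
SalI sites (GTCGAC) start at positions 39, 122.
SalI cuts after the first base of each site, so after positions 39, 122.
Combined cut positions: 39, 92, 122, 138.
Linear molecule, 4 cuts → 5 fragments:
  1–39 → 39 bp
  40–92 → 53 bp
  93–122 → 30 bp
  123–138 → 16 bp
  139–160 → 22 bp
Sorted largest to smallest: 53, 39, 30, 22, 16 bp.

53, 39, 30, 22, 16 bp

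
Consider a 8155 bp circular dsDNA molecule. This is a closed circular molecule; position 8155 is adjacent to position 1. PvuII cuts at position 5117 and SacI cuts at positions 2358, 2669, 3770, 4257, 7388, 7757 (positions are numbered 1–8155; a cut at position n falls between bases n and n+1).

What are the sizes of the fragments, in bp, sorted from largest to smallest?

Combined cut positions (sorted): 2358, 2669, 3770, 4257, 5117, 7388, 7757.
Circular molecule, 7 cuts → 7 fragments:
  2669 − 2358 = 311 bp
  3770 − 2669 = 1101 bp
  4257 − 3770 = 487 bp
  5117 − 4257 = 860 bp
  7388 − 5117 = 2271 bp
  7757 − 7388 = 369 bp
  wrap: 8155 − 7757 + 2358 = 2756 bp
Sorted largest to smallest: 2756, 2271, 1101, 860, 487, 369, 311 bp.

2756, 2271, 1101, 860, 487, 369, 311 bp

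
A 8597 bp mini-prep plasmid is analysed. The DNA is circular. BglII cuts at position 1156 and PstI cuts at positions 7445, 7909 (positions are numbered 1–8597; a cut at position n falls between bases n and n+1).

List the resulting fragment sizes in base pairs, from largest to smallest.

6289, 1844, 464 bp

Combined cut positions (sorted): 1156, 7445, 7909.
Circular molecule, 3 cuts → 3 fragments:
  7445 − 1156 = 6289 bp
  7909 − 7445 = 464 bp
  wrap: 8597 − 7909 + 1156 = 1844 bp
Sorted largest to smallest: 6289, 1844, 464 bp.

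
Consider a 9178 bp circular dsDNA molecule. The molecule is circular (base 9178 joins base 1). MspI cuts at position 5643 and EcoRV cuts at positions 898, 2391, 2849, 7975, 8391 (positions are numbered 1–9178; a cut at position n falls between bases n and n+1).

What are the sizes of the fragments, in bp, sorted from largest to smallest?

Combined cut positions (sorted): 898, 2391, 2849, 5643, 7975, 8391.
Circular molecule, 6 cuts → 6 fragments:
  2391 − 898 = 1493 bp
  2849 − 2391 = 458 bp
  5643 − 2849 = 2794 bp
  7975 − 5643 = 2332 bp
  8391 − 7975 = 416 bp
  wrap: 9178 − 8391 + 898 = 1685 bp
Sorted largest to smallest: 2794, 2332, 1685, 1493, 458, 416 bp.

2794, 2332, 1685, 1493, 458, 416 bp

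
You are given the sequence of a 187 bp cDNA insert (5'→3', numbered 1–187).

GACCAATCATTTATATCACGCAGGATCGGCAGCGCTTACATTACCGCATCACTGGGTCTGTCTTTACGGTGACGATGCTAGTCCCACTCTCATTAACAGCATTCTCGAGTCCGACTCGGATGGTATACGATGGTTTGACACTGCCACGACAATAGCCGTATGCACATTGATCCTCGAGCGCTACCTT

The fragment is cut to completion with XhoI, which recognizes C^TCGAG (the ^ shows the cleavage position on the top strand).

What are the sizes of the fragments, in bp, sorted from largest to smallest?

104, 69, 14 bp

XhoI sites (CTCGAG) start at positions 104, 173.
XhoI cuts after the first base of each site, so after positions 104, 173.
Linear molecule, 2 cuts → 3 fragments:
  1–104 → 104 bp
  105–173 → 69 bp
  174–187 → 14 bp
Sorted largest to smallest: 104, 69, 14 bp.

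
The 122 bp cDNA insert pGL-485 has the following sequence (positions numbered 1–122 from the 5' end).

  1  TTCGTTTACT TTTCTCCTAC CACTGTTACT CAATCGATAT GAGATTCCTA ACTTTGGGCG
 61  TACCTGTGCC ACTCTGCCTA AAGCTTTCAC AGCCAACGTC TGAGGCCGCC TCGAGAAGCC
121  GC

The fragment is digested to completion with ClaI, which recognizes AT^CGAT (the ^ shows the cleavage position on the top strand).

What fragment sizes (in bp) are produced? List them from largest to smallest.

The ClaI site (ATCGAT) starts at position 33.
ClaI cuts after base 2 of each site, so after position 34.
Linear molecule, 1 cut → 2 fragments:
  1–34 → 34 bp
  35–122 → 88 bp
Sorted largest to smallest: 88, 34 bp.

88, 34 bp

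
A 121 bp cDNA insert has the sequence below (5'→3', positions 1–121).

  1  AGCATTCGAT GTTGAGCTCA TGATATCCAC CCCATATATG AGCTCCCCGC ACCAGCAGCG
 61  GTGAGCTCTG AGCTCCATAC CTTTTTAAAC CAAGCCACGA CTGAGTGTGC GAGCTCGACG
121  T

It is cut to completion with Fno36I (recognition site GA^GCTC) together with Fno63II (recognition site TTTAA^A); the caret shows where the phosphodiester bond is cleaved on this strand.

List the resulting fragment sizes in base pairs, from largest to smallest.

Fno36I sites (GAGCTC) start at positions 14, 40, 63, 70, 111.
Fno36I cuts after base 2 of each site, so after positions 15, 41, 64, 71, 112.
The Fno63II site (TTTAAA) starts at position 84.
Fno63II cuts after base 5 of each site (before the last base), so after position 88.
Combined cut positions: 15, 41, 64, 71, 88, 112.
Linear molecule, 6 cuts → 7 fragments:
  1–15 → 15 bp
  16–41 → 26 bp
  42–64 → 23 bp
  65–71 → 7 bp
  72–88 → 17 bp
  89–112 → 24 bp
  113–121 → 9 bp
Sorted largest to smallest: 26, 24, 23, 17, 15, 9, 7 bp.

26, 24, 23, 17, 15, 9, 7 bp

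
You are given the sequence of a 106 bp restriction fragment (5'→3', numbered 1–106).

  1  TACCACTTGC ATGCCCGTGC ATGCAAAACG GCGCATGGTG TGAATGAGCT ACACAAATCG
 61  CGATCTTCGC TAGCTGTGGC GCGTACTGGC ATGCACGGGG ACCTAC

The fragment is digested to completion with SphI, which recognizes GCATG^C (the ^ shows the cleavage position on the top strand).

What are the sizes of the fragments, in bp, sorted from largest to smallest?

70, 13, 13, 10 bp

SphI sites (GCATGC) start at positions 9, 19, 89.
SphI cuts after base 5 of each site (before the last base), so after positions 13, 23, 93.
Linear molecule, 3 cuts → 4 fragments:
  1–13 → 13 bp
  14–23 → 10 bp
  24–93 → 70 bp
  94–106 → 13 bp
Sorted largest to smallest: 70, 13, 13, 10 bp.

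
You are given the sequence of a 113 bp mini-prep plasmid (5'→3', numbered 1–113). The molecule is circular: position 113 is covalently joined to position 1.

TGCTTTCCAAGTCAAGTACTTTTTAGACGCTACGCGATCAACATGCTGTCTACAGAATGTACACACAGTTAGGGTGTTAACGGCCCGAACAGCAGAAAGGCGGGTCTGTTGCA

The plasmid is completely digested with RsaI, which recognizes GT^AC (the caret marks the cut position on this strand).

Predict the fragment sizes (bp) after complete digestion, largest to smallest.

RsaI sites (GTAC) start at positions 16, 59.
RsaI cuts after base 2 of each site, so after positions 17, 60.
Circular molecule, 2 cuts → 2 fragments:
  18–60 → 43 bp
  61–113 then 1–17 → 53 + 17 = 70 bp
Sorted largest to smallest: 70, 43 bp.

70, 43 bp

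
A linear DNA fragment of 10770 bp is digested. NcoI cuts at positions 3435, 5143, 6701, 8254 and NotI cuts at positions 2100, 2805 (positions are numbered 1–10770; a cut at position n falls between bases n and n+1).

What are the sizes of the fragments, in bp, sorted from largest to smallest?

Combined cut positions (sorted): 2100, 2805, 3435, 5143, 6701, 8254.
Linear molecule, 6 cuts → 7 fragments:
  2100 − 0 = 2100 bp
  2805 − 2100 = 705 bp
  3435 − 2805 = 630 bp
  5143 − 3435 = 1708 bp
  6701 − 5143 = 1558 bp
  8254 − 6701 = 1553 bp
  10770 − 8254 = 2516 bp
Sorted largest to smallest: 2516, 2100, 1708, 1558, 1553, 705, 630 bp.

2516, 2100, 1708, 1558, 1553, 705, 630 bp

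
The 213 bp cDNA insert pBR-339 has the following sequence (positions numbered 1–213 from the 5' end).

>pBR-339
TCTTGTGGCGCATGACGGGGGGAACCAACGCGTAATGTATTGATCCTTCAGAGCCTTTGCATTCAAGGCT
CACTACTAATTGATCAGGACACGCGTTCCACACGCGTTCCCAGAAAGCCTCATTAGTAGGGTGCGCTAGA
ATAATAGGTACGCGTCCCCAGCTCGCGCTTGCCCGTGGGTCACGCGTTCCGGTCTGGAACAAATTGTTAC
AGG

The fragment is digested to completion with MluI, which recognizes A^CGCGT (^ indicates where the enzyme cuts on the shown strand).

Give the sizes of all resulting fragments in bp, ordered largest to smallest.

63, 48, 32, 31, 28, 11 bp

MluI sites (ACGCGT) start at positions 28, 91, 102, 150, 182.
MluI cuts after the first base of each site, so after positions 28, 91, 102, 150, 182.
Linear molecule, 5 cuts → 6 fragments:
  1–28 → 28 bp
  29–91 → 63 bp
  92–102 → 11 bp
  103–150 → 48 bp
  151–182 → 32 bp
  183–213 → 31 bp
Sorted largest to smallest: 63, 48, 32, 31, 28, 11 bp.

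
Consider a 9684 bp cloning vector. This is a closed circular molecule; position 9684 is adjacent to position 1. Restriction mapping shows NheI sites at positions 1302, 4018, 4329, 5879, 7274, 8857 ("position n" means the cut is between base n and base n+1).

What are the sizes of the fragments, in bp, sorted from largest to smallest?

2716, 2129, 1583, 1550, 1395, 311 bp

Circular molecule, 6 cuts → 6 fragments:
  4018 − 1302 = 2716 bp
  4329 − 4018 = 311 bp
  5879 − 4329 = 1550 bp
  7274 − 5879 = 1395 bp
  8857 − 7274 = 1583 bp
  wrap: 9684 − 8857 + 1302 = 2129 bp
Sorted largest to smallest: 2716, 2129, 1583, 1550, 1395, 311 bp.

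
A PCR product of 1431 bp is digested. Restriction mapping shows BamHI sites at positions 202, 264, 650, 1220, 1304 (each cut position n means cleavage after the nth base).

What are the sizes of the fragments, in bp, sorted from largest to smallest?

570, 386, 202, 127, 84, 62 bp

Linear molecule, 5 cuts → 6 fragments:
  202 − 0 = 202 bp
  264 − 202 = 62 bp
  650 − 264 = 386 bp
  1220 − 650 = 570 bp
  1304 − 1220 = 84 bp
  1431 − 1304 = 127 bp
Sorted largest to smallest: 570, 386, 202, 127, 84, 62 bp.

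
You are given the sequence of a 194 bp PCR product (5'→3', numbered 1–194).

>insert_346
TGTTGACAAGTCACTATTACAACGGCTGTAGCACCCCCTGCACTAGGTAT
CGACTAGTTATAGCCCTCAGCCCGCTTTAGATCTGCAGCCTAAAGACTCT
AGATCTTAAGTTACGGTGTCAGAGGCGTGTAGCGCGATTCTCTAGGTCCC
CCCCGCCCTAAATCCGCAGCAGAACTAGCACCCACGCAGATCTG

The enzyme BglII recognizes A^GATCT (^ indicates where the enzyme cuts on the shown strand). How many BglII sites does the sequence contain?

3

AGATCT occurs starting at positions 79, 101, 188.
BglII cuts at 3 sites.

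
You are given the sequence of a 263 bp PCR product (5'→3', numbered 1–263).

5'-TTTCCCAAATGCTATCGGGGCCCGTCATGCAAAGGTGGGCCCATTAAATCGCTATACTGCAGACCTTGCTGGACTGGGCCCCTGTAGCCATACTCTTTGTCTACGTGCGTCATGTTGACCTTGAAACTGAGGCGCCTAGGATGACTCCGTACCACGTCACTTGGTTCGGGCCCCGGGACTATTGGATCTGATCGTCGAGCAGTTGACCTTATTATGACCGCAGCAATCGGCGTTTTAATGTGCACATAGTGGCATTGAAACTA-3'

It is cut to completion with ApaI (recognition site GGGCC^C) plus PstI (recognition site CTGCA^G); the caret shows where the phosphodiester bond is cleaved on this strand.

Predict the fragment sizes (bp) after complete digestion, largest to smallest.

92, 91, 22, 20, 19, 19 bp

ApaI sites (GGGCCC) start at positions 18, 37, 76, 168.
ApaI cuts after base 5 of each site (before the last base), so after positions 22, 41, 80, 172.
The PstI site (CTGCAG) starts at position 57.
PstI cuts after base 5 of each site (before the last base), so after position 61.
Combined cut positions: 22, 41, 61, 80, 172.
Linear molecule, 5 cuts → 6 fragments:
  1–22 → 22 bp
  23–41 → 19 bp
  42–61 → 20 bp
  62–80 → 19 bp
  81–172 → 92 bp
  173–263 → 91 bp
Sorted largest to smallest: 92, 91, 22, 20, 19, 19 bp.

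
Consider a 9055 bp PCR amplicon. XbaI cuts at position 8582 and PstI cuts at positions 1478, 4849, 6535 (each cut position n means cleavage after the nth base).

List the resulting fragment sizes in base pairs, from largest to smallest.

Combined cut positions (sorted): 1478, 4849, 6535, 8582.
Linear molecule, 4 cuts → 5 fragments:
  1478 − 0 = 1478 bp
  4849 − 1478 = 3371 bp
  6535 − 4849 = 1686 bp
  8582 − 6535 = 2047 bp
  9055 − 8582 = 473 bp
Sorted largest to smallest: 3371, 2047, 1686, 1478, 473 bp.

3371, 2047, 1686, 1478, 473 bp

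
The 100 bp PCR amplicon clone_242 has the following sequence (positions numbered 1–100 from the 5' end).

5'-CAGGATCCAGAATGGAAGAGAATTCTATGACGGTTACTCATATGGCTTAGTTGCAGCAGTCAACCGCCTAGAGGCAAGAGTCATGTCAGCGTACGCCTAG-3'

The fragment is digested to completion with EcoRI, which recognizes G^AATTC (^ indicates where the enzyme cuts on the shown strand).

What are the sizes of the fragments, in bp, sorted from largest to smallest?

The EcoRI site (GAATTC) starts at position 20.
EcoRI cuts after the first base of each site, so after position 20.
Linear molecule, 1 cut → 2 fragments:
  1–20 → 20 bp
  21–100 → 80 bp
Sorted largest to smallest: 80, 20 bp.

80, 20 bp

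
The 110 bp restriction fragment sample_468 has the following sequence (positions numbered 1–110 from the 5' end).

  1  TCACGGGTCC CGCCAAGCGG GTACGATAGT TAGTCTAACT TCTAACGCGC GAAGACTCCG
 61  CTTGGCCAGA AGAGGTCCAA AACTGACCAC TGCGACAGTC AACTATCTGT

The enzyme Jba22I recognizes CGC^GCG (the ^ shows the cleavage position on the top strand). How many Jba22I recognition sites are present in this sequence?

1

CGCGCG occurs starting at position 46.
Jba22I cuts at 1 site.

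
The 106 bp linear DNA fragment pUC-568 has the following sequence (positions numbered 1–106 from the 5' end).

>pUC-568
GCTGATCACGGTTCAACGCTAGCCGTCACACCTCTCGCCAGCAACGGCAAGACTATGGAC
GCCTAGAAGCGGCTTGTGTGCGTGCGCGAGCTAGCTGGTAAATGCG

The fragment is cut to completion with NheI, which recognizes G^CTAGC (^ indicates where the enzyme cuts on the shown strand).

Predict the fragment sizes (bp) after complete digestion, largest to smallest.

NheI sites (GCTAGC) start at positions 18, 90.
NheI cuts after the first base of each site, so after positions 18, 90.
Linear molecule, 2 cuts → 3 fragments:
  1–18 → 18 bp
  19–90 → 72 bp
  91–106 → 16 bp
Sorted largest to smallest: 72, 18, 16 bp.

72, 18, 16 bp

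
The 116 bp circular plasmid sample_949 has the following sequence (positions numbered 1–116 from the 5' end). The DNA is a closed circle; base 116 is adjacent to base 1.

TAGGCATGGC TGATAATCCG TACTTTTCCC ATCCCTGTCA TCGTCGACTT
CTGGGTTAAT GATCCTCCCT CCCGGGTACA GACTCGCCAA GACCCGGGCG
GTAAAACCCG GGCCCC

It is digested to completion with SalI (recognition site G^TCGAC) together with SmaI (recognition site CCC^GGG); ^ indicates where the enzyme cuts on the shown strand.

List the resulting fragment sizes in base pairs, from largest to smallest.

The SalI site (GTCGAC) starts at position 43.
SalI cuts after the first base of each site, so after position 43.
SmaI sites (CCCGGG) start at positions 71, 93, 107.
SmaI cuts after base 3 of each site, so after positions 73, 95, 109.
Combined cut positions: 43, 73, 95, 109.
Circular molecule, 4 cuts → 4 fragments:
  44–73 → 30 bp
  74–95 → 22 bp
  96–109 → 14 bp
  110–116 then 1–43 → 7 + 43 = 50 bp
Sorted largest to smallest: 50, 30, 22, 14 bp.

50, 30, 22, 14 bp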